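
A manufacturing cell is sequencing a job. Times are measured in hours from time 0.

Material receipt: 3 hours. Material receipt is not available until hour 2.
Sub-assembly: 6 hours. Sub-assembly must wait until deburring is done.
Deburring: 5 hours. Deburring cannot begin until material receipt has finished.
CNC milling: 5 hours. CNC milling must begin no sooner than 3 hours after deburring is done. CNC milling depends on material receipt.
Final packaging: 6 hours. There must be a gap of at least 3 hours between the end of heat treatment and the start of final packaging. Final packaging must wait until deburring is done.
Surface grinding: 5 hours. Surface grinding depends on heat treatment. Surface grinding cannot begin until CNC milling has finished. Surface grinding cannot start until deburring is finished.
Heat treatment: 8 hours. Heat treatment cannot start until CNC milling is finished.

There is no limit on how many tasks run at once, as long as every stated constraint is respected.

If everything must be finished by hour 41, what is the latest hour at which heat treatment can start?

24

Surface grinding must finish by hour 41; it takes 5 hours, so it must start by 41 − 5 = hour 36.
To finish by hour 41, final packaging (duration 6) must start no later than hour 35.
Heat treatment has several dependents: surface grinding (must start by hour 36); final packaging (must start by hour 35, minus 3-hour gap → hour 32). The earliest of those limits is hour 32, so heat treatment must start by 32 − 8 = hour 24.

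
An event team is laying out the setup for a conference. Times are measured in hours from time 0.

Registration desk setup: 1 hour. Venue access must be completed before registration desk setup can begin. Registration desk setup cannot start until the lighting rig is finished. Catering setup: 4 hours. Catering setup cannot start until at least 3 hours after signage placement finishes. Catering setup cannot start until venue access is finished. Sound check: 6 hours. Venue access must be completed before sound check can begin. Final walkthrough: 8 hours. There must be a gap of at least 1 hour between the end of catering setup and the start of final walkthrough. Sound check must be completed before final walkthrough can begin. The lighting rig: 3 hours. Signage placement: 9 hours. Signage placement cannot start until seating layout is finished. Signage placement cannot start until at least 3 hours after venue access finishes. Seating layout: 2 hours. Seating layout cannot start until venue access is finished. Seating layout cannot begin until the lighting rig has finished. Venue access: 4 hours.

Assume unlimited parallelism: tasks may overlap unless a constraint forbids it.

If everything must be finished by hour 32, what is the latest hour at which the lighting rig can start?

To finish by hour 32, final walkthrough (duration 8) must start no later than hour 24.
Since final walkthrough (must start by hour 24, minus 1-hour gap → hour 23) depends on it, catering setup must finish by hour 23. Backing off its 4-hour duration gives a latest start of hour 19.
Signage placement must finish before catering setup (must start by hour 19, minus 3-hour gap → hour 16). With a 9-hour duration, signage placement must start by 16 − 9 = hour 7.
Seating layout has to be done before signage placement (must start by hour 7). That means finishing by hour 7, i.e. starting by 7 − 2 = hour 5.
Nothing follows registration desk setup; the deadline of hour 32 is its only limit. It must start by 32 − 1 = hour 31.
The lighting rig feeds seating layout (must start by hour 5); registration desk setup (must start by hour 31). Taking the minimum, the lighting rig must finish by hour 5 and start by 5 − 3 = hour 2.

2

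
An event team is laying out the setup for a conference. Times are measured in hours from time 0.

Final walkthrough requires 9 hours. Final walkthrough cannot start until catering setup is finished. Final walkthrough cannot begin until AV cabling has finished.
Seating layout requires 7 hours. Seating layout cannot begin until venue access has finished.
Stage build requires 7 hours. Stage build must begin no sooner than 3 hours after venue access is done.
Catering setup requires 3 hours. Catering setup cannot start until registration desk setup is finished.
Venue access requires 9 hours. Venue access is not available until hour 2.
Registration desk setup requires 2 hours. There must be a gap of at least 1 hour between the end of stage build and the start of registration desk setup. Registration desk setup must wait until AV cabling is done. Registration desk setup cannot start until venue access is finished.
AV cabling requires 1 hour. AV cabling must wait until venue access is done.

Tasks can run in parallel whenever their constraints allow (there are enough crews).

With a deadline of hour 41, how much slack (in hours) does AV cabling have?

Venue access cannot begin until its own release at hour 2. It runs from hour 2 to 2 + 9 = hour 11.
After venue access (finishes hour 11), AV cabling can start at hour 11 and finishes at hour 12.

Working backward from the deadline:
Final walkthrough must finish by hour 41; it takes 9 hours, so it must start by 41 − 9 = hour 32.
Since final walkthrough (must start by hour 32) depends on it, catering setup must finish by hour 32. Backing off its 3-hour duration gives a latest start of hour 29.
Registration desk setup has to be done before catering setup (must start by hour 29). That means finishing by hour 29, i.e. starting by 29 − 2 = hour 27.
For AV cabling: registration desk setup (must start by hour 27); final walkthrough (must start by hour 32). The most restrictive is hour 27; with a 1-hour duration, AV cabling must start by hour 26.
So AV cabling can start as early as hour 11 and as late as hour 26, giving 26 − 11 = 15 hours of slack.

15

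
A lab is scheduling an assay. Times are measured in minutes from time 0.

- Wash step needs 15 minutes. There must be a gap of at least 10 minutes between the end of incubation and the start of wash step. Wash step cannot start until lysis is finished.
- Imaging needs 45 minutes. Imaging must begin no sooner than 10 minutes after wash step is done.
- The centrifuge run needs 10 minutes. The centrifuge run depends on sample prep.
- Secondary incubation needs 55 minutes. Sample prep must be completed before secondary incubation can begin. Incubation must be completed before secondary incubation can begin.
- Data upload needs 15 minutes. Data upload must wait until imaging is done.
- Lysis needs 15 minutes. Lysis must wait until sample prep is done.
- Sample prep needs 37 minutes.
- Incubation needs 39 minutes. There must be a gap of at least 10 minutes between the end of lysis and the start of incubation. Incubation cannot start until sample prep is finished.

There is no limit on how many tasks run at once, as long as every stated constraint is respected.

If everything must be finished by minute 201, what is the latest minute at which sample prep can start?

Data upload has no dependents, so it just needs to finish by minute 201. Starting by 201 − 15 = minute 186 achieves that.
Since data upload (must start by minute 186) depends on it, imaging must finish by minute 186. Backing off its 45-minute duration gives a latest start of minute 141.
Wash step must finish before imaging (must start by minute 141, minus 10-minute gap → minute 131). With a 15-minute duration, wash step must start by 131 − 15 = minute 116.
To finish by minute 201, secondary incubation (duration 55) must start no later than minute 146.
Incubation must finish in time for wash step (must start by minute 116, minus 10-minute gap → minute 106); secondary incubation (must start by minute 146). The tightest is minute 106, so incubation must start by 106 − 39 = minute 67.
For lysis: incubation (must start by minute 67, minus 10-minute gap → minute 57); wash step (must start by minute 116). The most restrictive is minute 57; with a 15-minute duration, lysis must start by minute 42.
The centrifuge run has no dependents, so it just needs to finish by minute 201. Starting by 201 − 10 = minute 191 achieves that.
Sample prep must finish in time for lysis (must start by minute 42); incubation (must start by minute 67); the centrifuge run (must start by minute 191); secondary incubation (must start by minute 146). The tightest is minute 42, so sample prep must start by 42 − 37 = minute 5.

5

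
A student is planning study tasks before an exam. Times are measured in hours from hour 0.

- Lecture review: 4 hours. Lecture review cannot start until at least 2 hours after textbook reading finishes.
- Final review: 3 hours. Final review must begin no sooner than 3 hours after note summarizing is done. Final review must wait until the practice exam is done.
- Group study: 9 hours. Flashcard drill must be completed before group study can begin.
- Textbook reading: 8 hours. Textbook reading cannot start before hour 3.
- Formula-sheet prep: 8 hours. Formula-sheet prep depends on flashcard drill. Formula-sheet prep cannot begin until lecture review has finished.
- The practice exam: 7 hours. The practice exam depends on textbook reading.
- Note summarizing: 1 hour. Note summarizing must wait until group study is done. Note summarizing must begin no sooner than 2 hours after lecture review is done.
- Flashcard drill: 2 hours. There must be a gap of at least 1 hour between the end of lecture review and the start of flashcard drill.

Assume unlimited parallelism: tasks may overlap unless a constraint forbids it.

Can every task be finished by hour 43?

Textbook reading cannot begin until its own release at hour 3. It runs from hour 3 to 3 + 8 = hour 11.
The practice exam waits on textbook reading (finishes hour 11), so it starts at hour 11 and finishes at 11 + 7 = hour 18.
Lecture review waits on textbook reading (finishes hour 11, plus 2-hour gap → hour 13), so it starts at hour 13 and finishes at 13 + 4 = hour 17.
Flashcard drill cannot begin until lecture review (finishes hour 17, plus 1-hour gap → hour 18). It runs from hour 18 to 18 + 2 = hour 20.
For formula-sheet prep: flashcard drill (finishes hour 20); lecture review (finishes hour 17). Taking the maximum gives a start of hour 20, and it finishes at 20 + 8 = hour 28.
After flashcard drill (finishes hour 20), group study can start at hour 20 and finishes at hour 29.
Note summarizing has to wait for group study (finishes hour 29); lecture review (finishes hour 17, plus 2-hour gap → hour 19). The latest of these is hour 29, so note summarizing runs hour 29 to 29 + 1 = hour 30.
Final review cannot start until note summarizing (finishes hour 30, plus 3-hour gap → hour 33); the practice exam (finishes hour 18). The controlling bound is hour 33, so final review finishes at 33 + 3 = hour 36.
Every task is finished by hour 36, which is no later than the deadline of 43, so the schedule is feasible.

Yes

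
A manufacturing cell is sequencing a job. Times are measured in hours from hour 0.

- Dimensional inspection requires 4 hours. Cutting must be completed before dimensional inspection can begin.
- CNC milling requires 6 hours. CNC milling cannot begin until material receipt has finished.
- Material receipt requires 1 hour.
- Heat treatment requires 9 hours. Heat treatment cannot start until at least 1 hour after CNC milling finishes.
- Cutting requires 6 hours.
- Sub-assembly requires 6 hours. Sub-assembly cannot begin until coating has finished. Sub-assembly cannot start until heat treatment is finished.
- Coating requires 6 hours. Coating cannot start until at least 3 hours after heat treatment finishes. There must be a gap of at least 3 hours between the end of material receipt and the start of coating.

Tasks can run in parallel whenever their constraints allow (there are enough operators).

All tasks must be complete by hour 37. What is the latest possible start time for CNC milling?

To finish by hour 37, sub-assembly (duration 6) must start no later than hour 31.
Coating must finish before sub-assembly (must start by hour 31). With a 6-hour duration, coating must start by 31 − 6 = hour 25.
Heat treatment must finish in time for coating (must start by hour 25, minus 3-hour gap → hour 22); sub-assembly (must start by hour 31). The tightest is hour 22, so heat treatment must start by 22 − 9 = hour 13.
CNC milling must finish before heat treatment (must start by hour 13, minus 1-hour gap → hour 12). With a 6-hour duration, CNC milling must start by 12 − 6 = hour 6.

6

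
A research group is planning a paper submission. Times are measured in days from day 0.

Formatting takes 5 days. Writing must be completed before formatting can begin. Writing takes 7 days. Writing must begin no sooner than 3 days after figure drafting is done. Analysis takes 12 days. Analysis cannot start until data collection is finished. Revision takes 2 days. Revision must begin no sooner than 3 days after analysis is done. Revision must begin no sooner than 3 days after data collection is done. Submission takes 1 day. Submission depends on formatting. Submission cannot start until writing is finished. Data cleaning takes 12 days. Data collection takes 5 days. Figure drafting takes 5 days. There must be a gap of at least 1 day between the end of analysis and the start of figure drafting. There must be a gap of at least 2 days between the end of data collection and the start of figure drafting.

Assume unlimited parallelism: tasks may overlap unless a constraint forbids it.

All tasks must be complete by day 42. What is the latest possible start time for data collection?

Submission must finish by day 42; it takes 1 day, so it must start by 42 − 1 = day 41.
Formatting must finish before submission (must start by day 41). With a 5-day duration, formatting must start by 41 − 5 = day 36.
Writing must finish in time for formatting (must start by day 36); submission (must start by day 41). The tightest is day 36, so writing must start by 36 − 7 = day 29.
Figure drafting feeds into writing (must start by day 29, minus 3-day gap → day 26); so figure drafting must finish by day 26 and therefore start by day 21.
Nothing follows revision; the deadline of day 42 is its only limit. It must start by 42 − 2 = day 40.
Analysis feeds figure drafting (must start by day 21, minus 1-day gap → day 20); revision (must start by day 40, minus 3-day gap → day 37). Taking the minimum, analysis must finish by day 20 and start by 20 − 12 = day 8.
Data collection has several dependents: analysis (must start by day 8); figure drafting (must start by day 21, minus 2-day gap → day 19); revision (must start by day 40, minus 3-day gap → day 37). The earliest of those limits is day 8, so data collection must start by 8 − 5 = day 3.

3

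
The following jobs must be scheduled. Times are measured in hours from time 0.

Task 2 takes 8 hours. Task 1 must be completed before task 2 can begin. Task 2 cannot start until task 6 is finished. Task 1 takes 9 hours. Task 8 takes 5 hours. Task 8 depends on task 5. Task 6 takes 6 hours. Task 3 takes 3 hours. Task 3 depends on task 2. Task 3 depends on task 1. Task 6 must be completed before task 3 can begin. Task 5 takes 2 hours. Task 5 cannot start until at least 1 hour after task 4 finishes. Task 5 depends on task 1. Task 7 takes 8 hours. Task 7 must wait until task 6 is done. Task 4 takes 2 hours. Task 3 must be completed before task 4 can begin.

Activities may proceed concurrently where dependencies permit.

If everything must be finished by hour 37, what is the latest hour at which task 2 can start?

Task 8 must finish by hour 37; it takes 5 hours, so it must start by 37 − 5 = hour 32.
Task 5 has to be done before task 8 (must start by hour 32). That means finishing by hour 32, i.e. starting by 32 − 2 = hour 30.
Task 4 has to be done before task 5 (must start by hour 30, minus 1-hour gap → hour 29). That means finishing by hour 29, i.e. starting by 29 − 2 = hour 27.
Task 3 feeds into task 4 (must start by hour 27); so task 3 must finish by hour 27 and therefore start by hour 24.
Task 2 has to be done before task 3 (must start by hour 24). That means finishing by hour 24, i.e. starting by 24 − 8 = hour 16.

16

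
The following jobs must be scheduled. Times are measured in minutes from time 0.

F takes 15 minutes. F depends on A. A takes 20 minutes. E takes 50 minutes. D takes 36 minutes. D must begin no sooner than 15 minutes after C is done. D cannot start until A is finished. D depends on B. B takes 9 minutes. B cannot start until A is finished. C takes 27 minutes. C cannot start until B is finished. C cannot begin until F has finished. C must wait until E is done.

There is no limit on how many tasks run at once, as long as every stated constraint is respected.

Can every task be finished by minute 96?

E has no prerequisites, so it starts at minute 0 and finishes at minute 50.
A can start immediately at minute 0; it finishes at minute 20.
After A (finishes minute 20), F can start at minute 20 and finishes at minute 35.
After A (finishes minute 20), B can start at minute 20 and finishes at minute 29.
For C: B (finishes minute 29); F (finishes minute 35); E (finishes minute 50). Taking the maximum gives a start of minute 50, and it finishes at 50 + 27 = minute 77.
D cannot start until C (finishes minute 77, plus 15-minute gap → minute 92); A (finishes minute 20); B (finishes minute 29). The controlling bound is minute 92, so D finishes at 92 + 36 = minute 128.
The earliest everything can be done is minute 128, which is after the deadline of 96, so it is not possible.

No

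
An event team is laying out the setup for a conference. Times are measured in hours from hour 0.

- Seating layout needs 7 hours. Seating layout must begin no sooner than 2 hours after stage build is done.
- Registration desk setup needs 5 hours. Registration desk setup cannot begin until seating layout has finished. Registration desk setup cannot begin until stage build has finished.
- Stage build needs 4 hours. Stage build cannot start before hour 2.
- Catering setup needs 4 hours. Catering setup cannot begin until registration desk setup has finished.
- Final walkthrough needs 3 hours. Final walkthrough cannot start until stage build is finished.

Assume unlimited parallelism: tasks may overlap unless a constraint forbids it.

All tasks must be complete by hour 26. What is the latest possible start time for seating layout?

10

Nothing follows catering setup; the deadline of hour 26 is its only limit. It must start by 26 − 4 = hour 22.
Registration desk setup has to be done before catering setup (must start by hour 22). That means finishing by hour 22, i.e. starting by 22 − 5 = hour 17.
Since registration desk setup (must start by hour 17) depends on it, seating layout must finish by hour 17. Backing off its 7-hour duration gives a latest start of hour 10.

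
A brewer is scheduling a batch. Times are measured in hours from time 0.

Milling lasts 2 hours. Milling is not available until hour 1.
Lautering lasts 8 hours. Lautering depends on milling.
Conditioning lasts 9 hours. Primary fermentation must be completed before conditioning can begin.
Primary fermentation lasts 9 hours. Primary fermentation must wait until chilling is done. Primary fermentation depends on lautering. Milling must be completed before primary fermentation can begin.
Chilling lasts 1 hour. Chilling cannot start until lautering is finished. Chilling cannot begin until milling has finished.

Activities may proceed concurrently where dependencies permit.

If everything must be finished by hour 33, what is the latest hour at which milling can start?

Conditioning must finish by hour 33; it takes 9 hours, so it must start by 33 − 9 = hour 24.
Primary fermentation must finish before conditioning (must start by hour 24). With a 9-hour duration, primary fermentation must start by 24 − 9 = hour 15.
Chilling must finish before primary fermentation (must start by hour 15). With a 1-hour duration, chilling must start by 15 − 1 = hour 14.
For lautering: chilling (must start by hour 14); primary fermentation (must start by hour 15). The most restrictive is hour 14; with an 8-hour duration, lautering must start by hour 6.
Milling feeds lautering (must start by hour 6); chilling (must start by hour 14); primary fermentation (must start by hour 15). Taking the minimum, milling must finish by hour 6 and start by 6 − 2 = hour 4.

4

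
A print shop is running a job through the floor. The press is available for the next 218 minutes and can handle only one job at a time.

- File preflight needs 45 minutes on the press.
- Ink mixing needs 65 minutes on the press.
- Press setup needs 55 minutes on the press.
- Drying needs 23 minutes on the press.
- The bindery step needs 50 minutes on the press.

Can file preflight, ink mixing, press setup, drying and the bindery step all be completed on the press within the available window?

No

Running back to back, the jobs need 45 + 65 + 55 + 23 + 50 = 238 minutes on the press.
Since 238 > 218, they cannot all fit.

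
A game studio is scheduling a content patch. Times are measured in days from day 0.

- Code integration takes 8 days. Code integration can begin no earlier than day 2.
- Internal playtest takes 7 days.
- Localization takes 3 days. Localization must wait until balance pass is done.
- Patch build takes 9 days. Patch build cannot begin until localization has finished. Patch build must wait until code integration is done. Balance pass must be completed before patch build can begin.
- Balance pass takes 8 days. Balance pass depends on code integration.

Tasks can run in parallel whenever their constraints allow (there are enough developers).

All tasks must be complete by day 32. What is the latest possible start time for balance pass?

Nothing follows patch build; the deadline of day 32 is its only limit. It must start by 32 − 9 = day 23.
Localization has to be done before patch build (must start by day 23). That means finishing by day 23, i.e. starting by 23 − 3 = day 20.
For balance pass: localization (must start by day 20); patch build (must start by day 23). The most restrictive is day 20; with an 8-day duration, balance pass must start by day 12.

12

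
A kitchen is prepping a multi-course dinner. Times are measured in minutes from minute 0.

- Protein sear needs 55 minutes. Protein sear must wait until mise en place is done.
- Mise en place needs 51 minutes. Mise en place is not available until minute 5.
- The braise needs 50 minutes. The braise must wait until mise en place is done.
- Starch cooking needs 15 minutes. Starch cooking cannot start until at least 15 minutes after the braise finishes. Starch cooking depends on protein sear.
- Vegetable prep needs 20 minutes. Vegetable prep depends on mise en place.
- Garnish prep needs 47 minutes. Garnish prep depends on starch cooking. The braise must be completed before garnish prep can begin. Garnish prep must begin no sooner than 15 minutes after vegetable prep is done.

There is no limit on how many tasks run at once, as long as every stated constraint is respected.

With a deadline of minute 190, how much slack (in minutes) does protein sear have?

17

Mise en place cannot begin until its own release at minute 5. It runs from minute 5 to 5 + 51 = minute 56.
After mise en place (finishes minute 56), protein sear can start at minute 56 and finishes at minute 111.

Working backward from the deadline:
Nothing follows garnish prep; the deadline of minute 190 is its only limit. It must start by 190 − 47 = minute 143.
Starch cooking has to be done before garnish prep (must start by minute 143). That means finishing by minute 143, i.e. starting by 143 − 15 = minute 128.
Protein sear must finish before starch cooking (must start by minute 128). With a 55-minute duration, protein sear must start by 128 − 55 = minute 73.
So protein sear can start as early as minute 56 and as late as minute 73, giving 73 − 56 = 17 minutes of slack.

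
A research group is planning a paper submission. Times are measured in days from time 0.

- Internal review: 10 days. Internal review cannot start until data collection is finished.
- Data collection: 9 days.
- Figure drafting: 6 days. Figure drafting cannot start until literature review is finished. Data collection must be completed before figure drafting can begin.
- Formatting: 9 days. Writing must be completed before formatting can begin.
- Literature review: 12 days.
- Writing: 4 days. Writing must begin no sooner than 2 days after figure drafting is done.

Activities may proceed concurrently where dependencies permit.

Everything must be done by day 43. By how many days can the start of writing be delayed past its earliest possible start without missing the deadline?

Data collection has no prerequisites, so it starts at day 0 and finishes at day 9.
Literature review has no prerequisites, so it starts at day 0 and finishes at day 12.
Figure drafting needs all of literature review (finishes day 12); data collection (finishes day 9). That puts its earliest start at day 12; it finishes at 12 + 6 = day 18.
Writing waits on figure drafting (finishes day 18, plus 2-day gap → day 20), so it starts at day 20 and finishes at 20 + 4 = day 24.

Working backward from the deadline:
Formatting must finish by day 43; it takes 9 days, so it must start by 43 − 9 = day 34.
Writing has to be done before formatting (must start by day 34). That means finishing by day 34, i.e. starting by 34 − 4 = day 30.
So writing can start as early as day 20 and as late as day 30, giving 30 − 20 = 10 days of slack.

10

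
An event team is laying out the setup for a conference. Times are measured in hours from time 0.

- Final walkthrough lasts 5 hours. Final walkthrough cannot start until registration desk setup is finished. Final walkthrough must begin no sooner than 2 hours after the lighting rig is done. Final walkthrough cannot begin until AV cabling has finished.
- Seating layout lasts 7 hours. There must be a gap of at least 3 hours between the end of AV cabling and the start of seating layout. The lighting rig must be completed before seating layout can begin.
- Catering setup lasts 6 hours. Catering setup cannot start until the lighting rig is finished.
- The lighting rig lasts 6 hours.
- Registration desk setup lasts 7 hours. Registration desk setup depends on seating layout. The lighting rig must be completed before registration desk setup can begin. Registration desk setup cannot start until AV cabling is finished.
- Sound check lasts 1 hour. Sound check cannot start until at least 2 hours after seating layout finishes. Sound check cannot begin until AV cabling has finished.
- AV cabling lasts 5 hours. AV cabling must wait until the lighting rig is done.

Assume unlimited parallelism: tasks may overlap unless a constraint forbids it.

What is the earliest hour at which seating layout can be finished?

21

Nothing blocks the lighting rig, so it runs from hour 0 to hour 6.
AV cabling cannot begin until the lighting rig (finishes hour 6). It runs from hour 6 to 6 + 5 = hour 11.
For seating layout: AV cabling (finishes hour 11, plus 3-hour gap → hour 14); the lighting rig (finishes hour 6). Taking the maximum gives a start of hour 14, and it finishes at 14 + 7 = hour 21.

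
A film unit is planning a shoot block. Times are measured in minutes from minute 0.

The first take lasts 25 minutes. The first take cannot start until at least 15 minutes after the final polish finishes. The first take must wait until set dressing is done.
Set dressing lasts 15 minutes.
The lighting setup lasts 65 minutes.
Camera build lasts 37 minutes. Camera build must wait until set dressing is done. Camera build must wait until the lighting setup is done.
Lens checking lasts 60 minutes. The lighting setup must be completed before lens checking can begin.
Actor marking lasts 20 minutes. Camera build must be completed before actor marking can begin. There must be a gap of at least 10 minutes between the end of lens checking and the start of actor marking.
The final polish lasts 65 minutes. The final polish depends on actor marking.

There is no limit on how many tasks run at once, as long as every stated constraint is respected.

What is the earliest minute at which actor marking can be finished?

155

The lighting setup has no prerequisites, so it starts at minute 0 and finishes at minute 65.
Lens checking waits on the lighting setup (finishes minute 65), so it starts at minute 65 and finishes at 65 + 60 = minute 125.
Set dressing has no prerequisites, so it starts at minute 0 and finishes at minute 15.
Camera build cannot start until set dressing (finishes minute 15); the lighting setup (finishes minute 65). The controlling bound is minute 65, so camera build finishes at 65 + 37 = minute 102.
Actor marking needs all of camera build (finishes minute 102); lens checking (finishes minute 125, plus 10-minute gap → minute 135). That puts its earliest start at minute 135; it finishes at 135 + 20 = minute 155.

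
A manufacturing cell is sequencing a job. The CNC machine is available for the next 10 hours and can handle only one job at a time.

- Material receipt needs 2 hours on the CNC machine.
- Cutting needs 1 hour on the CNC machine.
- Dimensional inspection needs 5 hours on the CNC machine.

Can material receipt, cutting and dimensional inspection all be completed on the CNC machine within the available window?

Yes

Running back to back, the jobs need 2 + 1 + 5 = 8 hours on the CNC machine.
Since 8 ≤ 10, they fit within the window.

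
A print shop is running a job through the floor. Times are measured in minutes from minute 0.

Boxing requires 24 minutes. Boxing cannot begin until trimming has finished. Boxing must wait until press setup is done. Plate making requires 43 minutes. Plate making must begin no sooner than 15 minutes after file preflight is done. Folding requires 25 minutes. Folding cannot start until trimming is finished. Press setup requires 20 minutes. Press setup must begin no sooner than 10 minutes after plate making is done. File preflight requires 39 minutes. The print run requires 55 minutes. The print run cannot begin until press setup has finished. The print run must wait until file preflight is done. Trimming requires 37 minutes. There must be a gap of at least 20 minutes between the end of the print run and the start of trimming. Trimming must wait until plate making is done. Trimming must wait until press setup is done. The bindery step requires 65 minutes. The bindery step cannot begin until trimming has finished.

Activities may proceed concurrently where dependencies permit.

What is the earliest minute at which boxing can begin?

239

File preflight has no prerequisites, so it starts at minute 0 and finishes at minute 39.
Plate making cannot begin until file preflight (finishes minute 39, plus 15-minute gap → minute 54). It runs from minute 54 to 54 + 43 = minute 97.
Press setup cannot begin until plate making (finishes minute 97, plus 10-minute gap → minute 107). It runs from minute 107 to 107 + 20 = minute 127.
The print run has to wait for press setup (finishes minute 127); file preflight (finishes minute 39). The latest of these is minute 127, so the print run runs minute 127 to 127 + 55 = minute 182.
Trimming needs all of the print run (finishes minute 182, plus 20-minute gap → minute 202); plate making (finishes minute 97); press setup (finishes minute 127). That puts its earliest start at minute 202; it finishes at 202 + 37 = minute 239.
Boxing waits on trimming (finishes minute 239); press setup (finishes minute 127). The latest of these is minute 239, which is the earliest boxing can start.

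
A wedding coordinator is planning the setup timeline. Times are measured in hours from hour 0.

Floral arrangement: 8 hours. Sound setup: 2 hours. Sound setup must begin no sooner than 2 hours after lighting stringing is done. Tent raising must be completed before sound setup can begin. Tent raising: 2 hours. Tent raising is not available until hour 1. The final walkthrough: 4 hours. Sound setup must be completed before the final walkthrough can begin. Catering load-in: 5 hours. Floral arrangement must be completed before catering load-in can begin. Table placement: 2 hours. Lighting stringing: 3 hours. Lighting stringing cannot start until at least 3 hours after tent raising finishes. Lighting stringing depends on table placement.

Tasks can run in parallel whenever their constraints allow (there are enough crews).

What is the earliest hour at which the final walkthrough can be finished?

17

Nothing blocks table placement, so it runs from hour 0 to hour 2.
Tent raising waits on its own release at hour 1, so it starts at hour 1 and finishes at 1 + 2 = hour 3.
Lighting stringing cannot start until tent raising (finishes hour 3, plus 3-hour gap → hour 6); table placement (finishes hour 2). The controlling bound is hour 6, so lighting stringing finishes at 6 + 3 = hour 9.
Sound setup has to wait for lighting stringing (finishes hour 9, plus 2-hour gap → hour 11); tent raising (finishes hour 3). The latest of these is hour 11, so sound setup runs hour 11 to 11 + 2 = hour 13.
The final walkthrough waits on sound setup (finishes hour 13), so it starts at hour 13 and finishes at 13 + 4 = hour 17.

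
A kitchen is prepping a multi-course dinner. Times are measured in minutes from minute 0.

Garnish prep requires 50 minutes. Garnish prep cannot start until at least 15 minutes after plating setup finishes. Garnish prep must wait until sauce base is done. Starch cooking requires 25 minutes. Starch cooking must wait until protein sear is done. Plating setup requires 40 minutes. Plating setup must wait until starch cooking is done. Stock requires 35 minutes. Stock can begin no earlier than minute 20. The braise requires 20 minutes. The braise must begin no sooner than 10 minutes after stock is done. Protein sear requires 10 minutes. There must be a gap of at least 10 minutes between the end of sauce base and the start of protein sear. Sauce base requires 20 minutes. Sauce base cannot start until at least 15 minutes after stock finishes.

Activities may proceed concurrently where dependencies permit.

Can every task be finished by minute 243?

After its own release at minute 20, stock can start at minute 20 and finishes at minute 55.
The braise waits on stock (finishes minute 55, plus 10-minute gap → minute 65), so it starts at minute 65 and finishes at 65 + 20 = minute 85.
Sauce base waits on stock (finishes minute 55, plus 15-minute gap → minute 70), so it starts at minute 70 and finishes at 70 + 20 = minute 90.
Protein sear cannot begin until sauce base (finishes minute 90, plus 10-minute gap → minute 100). It runs from minute 100 to 100 + 10 = minute 110.
Starch cooking cannot begin until protein sear (finishes minute 110). It runs from minute 110 to 110 + 25 = minute 135.
Plating setup waits on starch cooking (finishes minute 135), so it starts at minute 135 and finishes at 135 + 40 = minute 175.
Garnish prep cannot start until plating setup (finishes minute 175, plus 15-minute gap → minute 190); sauce base (finishes minute 90). The controlling bound is minute 190, so garnish prep finishes at 190 + 50 = minute 240.
Every task is finished by minute 240, which is no later than the deadline of 243, so the schedule is feasible.

Yes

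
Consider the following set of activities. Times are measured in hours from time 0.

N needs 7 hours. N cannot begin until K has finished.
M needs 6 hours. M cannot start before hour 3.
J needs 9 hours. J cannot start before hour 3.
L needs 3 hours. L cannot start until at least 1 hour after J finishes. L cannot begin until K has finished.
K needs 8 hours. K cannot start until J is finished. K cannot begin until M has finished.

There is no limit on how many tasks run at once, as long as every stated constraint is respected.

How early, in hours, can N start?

M cannot begin until its own release at hour 3. It runs from hour 3 to 3 + 6 = hour 9.
J waits on its own release at hour 3, so it starts at hour 3 and finishes at 3 + 9 = hour 12.
K cannot start until J (finishes hour 12); M (finishes hour 9). The controlling bound is hour 12, so K finishes at 12 + 8 = hour 20.
N waits on K (finishes hour 20), so the earliest it can start is hour 20.

20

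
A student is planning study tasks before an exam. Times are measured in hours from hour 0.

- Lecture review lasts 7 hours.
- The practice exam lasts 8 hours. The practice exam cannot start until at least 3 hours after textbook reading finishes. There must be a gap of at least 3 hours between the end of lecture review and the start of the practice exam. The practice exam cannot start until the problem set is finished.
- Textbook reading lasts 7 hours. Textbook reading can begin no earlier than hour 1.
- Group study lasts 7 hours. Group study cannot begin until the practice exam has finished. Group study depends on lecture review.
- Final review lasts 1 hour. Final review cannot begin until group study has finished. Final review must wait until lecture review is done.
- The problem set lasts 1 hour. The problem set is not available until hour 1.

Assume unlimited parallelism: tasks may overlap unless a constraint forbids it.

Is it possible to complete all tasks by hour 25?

No

The problem set cannot begin until its own release at hour 1. It runs from hour 1 to 1 + 1 = hour 2.
Lecture review has no prerequisites, so it starts at hour 0 and finishes at hour 7.
Textbook reading waits on its own release at hour 1, so it starts at hour 1 and finishes at 1 + 7 = hour 8.
The practice exam has to wait for textbook reading (finishes hour 8, plus 3-hour gap → hour 11); lecture review (finishes hour 7, plus 3-hour gap → hour 10); the problem set (finishes hour 2). The latest of these is hour 11, so the practice exam runs hour 11 to 11 + 8 = hour 19.
Group study has to wait for the practice exam (finishes hour 19); lecture review (finishes hour 7). The latest of these is hour 19, so group study runs hour 19 to 19 + 7 = hour 26.
Final review cannot start until group study (finishes hour 26); lecture review (finishes hour 7). The controlling bound is hour 26, so final review finishes at 26 + 1 = hour 27.
The earliest everything can be done is hour 27, which is after the deadline of 25, so it is not possible.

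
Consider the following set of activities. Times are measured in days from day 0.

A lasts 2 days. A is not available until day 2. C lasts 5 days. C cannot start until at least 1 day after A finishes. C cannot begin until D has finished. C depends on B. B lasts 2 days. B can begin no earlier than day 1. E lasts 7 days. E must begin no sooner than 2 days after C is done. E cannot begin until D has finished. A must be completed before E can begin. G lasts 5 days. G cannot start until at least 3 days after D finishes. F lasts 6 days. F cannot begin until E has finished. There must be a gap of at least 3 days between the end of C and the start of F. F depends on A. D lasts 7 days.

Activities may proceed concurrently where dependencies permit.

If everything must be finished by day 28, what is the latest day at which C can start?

8

To finish by day 28, F (duration 6) must start no later than day 22.
Since F (must start by day 22) depends on it, E must finish by day 22. Backing off its 7-day duration gives a latest start of day 15.
For C: E (must start by day 15, minus 2-day gap → day 13); F (must start by day 22, minus 3-day gap → day 19). The most restrictive is day 13; with a 5-day duration, C must start by day 8.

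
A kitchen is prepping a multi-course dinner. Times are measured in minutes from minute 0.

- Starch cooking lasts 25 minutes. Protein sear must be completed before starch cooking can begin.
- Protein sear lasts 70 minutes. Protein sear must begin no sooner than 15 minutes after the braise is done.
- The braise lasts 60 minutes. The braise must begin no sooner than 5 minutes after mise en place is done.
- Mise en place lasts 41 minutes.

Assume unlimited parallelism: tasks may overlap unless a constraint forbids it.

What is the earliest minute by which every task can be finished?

216

Mise en place has no prerequisites, so it starts at minute 0 and finishes at minute 41.
The braise waits on mise en place (finishes minute 41, plus 5-minute gap → minute 46), so it starts at minute 46 and finishes at 46 + 60 = minute 106.
After the braise (finishes minute 106, plus 15-minute gap → minute 121), protein sear can start at minute 121 and finishes at minute 191.
After protein sear (finishes minute 191), starch cooking can start at minute 191 and finishes at minute 216.
All tasks are finished once the last one completes. Finish times: Mise en place at 41, The braise at 106, Protein sear at 191, Starch cooking at 216. The latest is minute 216.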